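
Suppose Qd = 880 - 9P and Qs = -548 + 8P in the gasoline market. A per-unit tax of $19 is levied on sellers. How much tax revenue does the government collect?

Pre-tax equilibrium: P* = 84, Q* = 124.
Tax on sellers shifts supply to Qs = -548 + 8(P − 19) = -700 + 8P.
880 - 9P = -700 + 8P gives buyer price Pb = 1580/17; sellers receive Ps = 1580/17 − 19 = 1257/17.
New quantity: Q = 880 − 9(1580/17) = 740/17.
Revenue = 19 × 740/17 = 14060/17.

Tax revenue = 14060/17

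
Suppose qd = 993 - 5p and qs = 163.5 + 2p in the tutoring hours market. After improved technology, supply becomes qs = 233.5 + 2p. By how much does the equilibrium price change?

Δp = -10

Original equilibrium: p* = 118.5, q* = 400.5.
New equilibrium: 993 - 5p = 233.5 + 2p, so 759.5 = 7p and p' = 108.5; q' = 993 − 5(108.5) = 450.5.
Change in price: 108.5 − 118.5 = -10.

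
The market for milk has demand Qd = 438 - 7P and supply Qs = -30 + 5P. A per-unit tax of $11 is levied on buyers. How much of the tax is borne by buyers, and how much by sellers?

Pre-tax equilibrium: P* = 39, Q* = 165.
Tax on buyers shifts demand to Qd = 438 − 7(P + 11) = 361 - 7P.
361 - 7P = -30 + 5P gives seller price Ps = 391/12; buyers pay Pb = 391/12 + 11 = 523/12.
New quantity: Q = 438 − 7(523/12) = 1595/12.
Buyer burden = 523/12 − 39 = 55/12; seller burden = 39 − 391/12 = 77/12.

Buyers bear 55/12, sellers bear 77/12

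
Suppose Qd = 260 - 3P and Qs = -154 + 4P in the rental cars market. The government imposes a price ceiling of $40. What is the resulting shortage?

Shortage = 134

Equilibrium price would be P* = 414/7, so the ceiling at 40 binds.
At P = 40: Qd = 260 − 3(40) = 140, Qs = -154 + 4(40) = 6.
Shortage = 140 − 6 = 134.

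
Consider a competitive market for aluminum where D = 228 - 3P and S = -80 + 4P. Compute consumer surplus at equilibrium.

Equilibrium: 228 - 3P = -80 + 4P gives P* = 44, Q* = 96.
Demand choke price (D = 0): P = 76.
CS = ½(76 − 44)(96) = 1536.

Consumer surplus = 1536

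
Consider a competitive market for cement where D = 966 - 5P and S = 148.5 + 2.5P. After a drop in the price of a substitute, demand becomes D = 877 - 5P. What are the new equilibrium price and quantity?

P' = 1457/15, Q' = 1174/3

Original equilibrium: P* = 109, Q* = 421.
New equilibrium: 877 - 5P = 148.5 + 2.5P, so 728.5 = 7.5P and P' = 1457/15; Q' = 877 − 5(1457/15) = 1174/3.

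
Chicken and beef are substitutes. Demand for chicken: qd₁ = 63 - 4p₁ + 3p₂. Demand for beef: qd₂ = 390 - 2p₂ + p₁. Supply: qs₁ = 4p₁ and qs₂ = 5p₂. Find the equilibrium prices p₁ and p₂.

p₁ = 1611/53, p₂ = 3183/53

Market 1: 63 - 4p₁ + 3p₂ = 4p₁ → 8p₁ - 3p₂ = 63.
Market 2: 7p₂ - p₁ = 390.
Eliminating p₂: 7×(1) + 3×(2) gives 53p₁ = 1611, so p₁ = 1611/53.
Back-substitute into (2): p₂ = (390 + 1×1611/53) / 7 = 3183/53.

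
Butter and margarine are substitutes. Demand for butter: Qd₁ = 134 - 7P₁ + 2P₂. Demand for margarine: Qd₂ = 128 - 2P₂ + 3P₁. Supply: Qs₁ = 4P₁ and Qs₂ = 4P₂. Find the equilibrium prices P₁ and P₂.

Market 1: 134 - 7P₁ + 2P₂ = 4P₁ → 11P₁ - 2P₂ = 134.
Market 2: 6P₂ - 3P₁ = 128.
Eliminating P₂: 6×(1) + 2×(2) gives 60P₁ = 1060, so P₁ = 53/3.
Back-substitute into (2): P₂ = (128 + 3×53/3) / 6 = 181/6.

P₁ = 53/3, P₂ = 181/6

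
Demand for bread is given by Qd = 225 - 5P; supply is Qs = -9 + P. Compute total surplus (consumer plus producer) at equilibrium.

Total surplus = 540

Equilibrium: 225 - 5P = -9 + P gives P* = 39, Q* = 30.
Demand choke price: P = 45; supply starts at P = 9.
CS = ½(45 − 39)(30) = 90; PS = ½(39 − 9)(30) = 450.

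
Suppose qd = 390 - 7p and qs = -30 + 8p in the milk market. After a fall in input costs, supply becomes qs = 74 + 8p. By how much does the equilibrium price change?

Original equilibrium: p* = 28, q* = 194.
New equilibrium: 390 - 7p = 74 + 8p, so 316 = 15p and p' = 316/15; q' = 390 − 7(316/15) = 3638/15.
Change in price: 316/15 − 28 = -104/15.

Δp = -104/15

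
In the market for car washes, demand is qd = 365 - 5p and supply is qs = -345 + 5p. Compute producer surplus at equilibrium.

Producer surplus = 10

Equilibrium: 365 - 5p = -345 + 5p gives p* = 71, q* = 10.
Supply starts at p = 69 (where qs = 0).
PS = ½(71 − 69)(10) = 10.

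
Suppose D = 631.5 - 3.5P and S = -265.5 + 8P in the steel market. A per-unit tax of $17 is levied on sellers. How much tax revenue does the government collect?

Tax revenue = 247979/46

Pre-tax equilibrium: P* = 78, Q* = 358.5.
Tax on sellers shifts supply to S = -265.5 + 8(P − 17) = -401.5 + 8P.
631.5 - 3.5P = -401.5 + 8P gives buyer price Pb = 2066/23; sellers receive Ps = 2066/23 − 17 = 1675/23.
New quantity: Q = 631.5 − 3.5(2066/23) = 14587/46.
Revenue = 17 × 14587/46 = 247979/46.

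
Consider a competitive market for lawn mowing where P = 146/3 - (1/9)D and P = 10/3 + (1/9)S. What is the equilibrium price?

P* = 26

Set the two price expressions equal: 146/3 - (1/9)Q = 10/3 + (1/9)Q.
136/3 = (2/9)Q, so Q* = 204.
P* = 146/3 − (1/9)(204) = 26.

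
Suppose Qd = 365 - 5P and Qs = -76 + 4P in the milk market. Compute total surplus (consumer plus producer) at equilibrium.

Total surplus = 3240

Equilibrium: 365 - 5P = -76 + 4P gives P* = 49, Q* = 120.
Demand choke price: P = 73; supply starts at P = 19.
CS = ½(73 − 49)(120) = 1440; PS = ½(49 − 19)(120) = 1800.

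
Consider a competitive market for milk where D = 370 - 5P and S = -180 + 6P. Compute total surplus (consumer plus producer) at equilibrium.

Equilibrium: 370 - 5P = -180 + 6P gives P* = 50, Q* = 120.
Demand choke price: P = 74; supply starts at P = 30.
CS = ½(74 − 50)(120) = 1440; PS = ½(50 − 30)(120) = 1200.

Total surplus = 2640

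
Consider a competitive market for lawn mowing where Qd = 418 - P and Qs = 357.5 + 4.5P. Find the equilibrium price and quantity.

Set Qd = Qs: 418 - P = 357.5 + 4.5P.
60.5 = 5.5P, so P* = 11.
Q* = 418 − 1(11) = 407.

P* = 11, Q* = 407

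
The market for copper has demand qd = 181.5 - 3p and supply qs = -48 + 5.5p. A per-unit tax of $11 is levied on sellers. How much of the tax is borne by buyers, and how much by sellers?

Pre-tax equilibrium: p* = 27, q* = 100.5.
Tax on sellers shifts supply to qs = -48 + 5.5(p − 11) = -108.5 + 5.5p.
181.5 - 3p = -108.5 + 5.5p gives buyer price pb = 580/17; sellers receive ps = 580/17 − 11 = 393/17.
New quantity: q = 181.5 − 3(580/17) = 2691/34.
Buyer burden = 580/17 − 27 = 121/17; seller burden = 27 − 393/17 = 66/17.

Buyers bear 121/17, sellers bear 66/17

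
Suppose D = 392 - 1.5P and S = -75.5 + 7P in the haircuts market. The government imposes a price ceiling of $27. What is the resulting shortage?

Equilibrium price would be P* = 55, so the ceiling at 27 binds.
At P = 27: D = 392 − 1.5(27) = 351.5, S = -75.5 + 7(27) = 113.5.
Shortage = 351.5 − 113.5 = 238.

Shortage = 238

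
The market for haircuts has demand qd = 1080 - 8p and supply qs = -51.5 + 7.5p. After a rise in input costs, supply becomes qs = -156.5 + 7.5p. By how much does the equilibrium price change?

Δp = 210/31

Original equilibrium: p* = 73, q* = 496.
New equilibrium: 1080 - 8p = -156.5 + 7.5p, so 1236.5 = 15.5p and p' = 2473/31; q' = 1080 − 8(2473/31) = 13696/31.
Change in price: 2473/31 − 73 = 210/31.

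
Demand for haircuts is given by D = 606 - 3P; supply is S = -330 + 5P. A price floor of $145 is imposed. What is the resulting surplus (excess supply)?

Equilibrium price would be P* = 117, so the floor at 145 binds.
At P = 145: D = 171, S = 395.
Surplus = 395 − 171 = 224.

Surplus = 224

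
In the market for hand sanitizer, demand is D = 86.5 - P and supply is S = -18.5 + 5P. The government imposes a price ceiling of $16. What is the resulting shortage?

Shortage = 9

Equilibrium price would be P* = 17.5, so the ceiling at 16 binds.
At P = 16: D = 86.5 − 1(16) = 70.5, S = -18.5 + 5(16) = 61.5.
Shortage = 70.5 − 61.5 = 9.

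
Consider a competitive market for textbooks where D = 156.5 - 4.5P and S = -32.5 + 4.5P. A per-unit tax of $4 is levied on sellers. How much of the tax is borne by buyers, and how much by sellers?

Buyers bear $2, sellers bear $2

Pre-tax equilibrium: P* = 21, Q* = 62.
Tax on sellers shifts supply to S = -32.5 + 4.5(P − 4) = -50.5 + 4.5P.
156.5 - 4.5P = -50.5 + 4.5P gives buyer price Pb = 23; sellers receive Ps = 23 − 4 = 19.
New quantity: Q = 156.5 − 4.5(23) = 53.
Buyer burden = 23 − 21 = 2; seller burden = 21 − 19 = 2.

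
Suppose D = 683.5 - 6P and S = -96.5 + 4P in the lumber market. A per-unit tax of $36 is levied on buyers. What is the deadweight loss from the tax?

Pre-tax equilibrium: P* = 78, Q* = 215.5.
Tax on buyers shifts demand to D = 683.5 − 6(P + 36) = 467.5 - 6P.
467.5 - 6P = -96.5 + 4P gives seller price Ps = 56.4; buyers pay Pb = 56.4 + 36 = 92.4.
New quantity: Q = 683.5 − 6(92.4) = 129.1.
DWL = ½ × 36 × (215.5 − 129.1) = 1555.2.

Deadweight loss = 1555.2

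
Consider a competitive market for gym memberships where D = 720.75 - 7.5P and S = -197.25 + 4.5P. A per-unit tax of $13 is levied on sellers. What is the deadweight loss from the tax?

Pre-tax equilibrium: P* = 76.5, Q* = 147.
Tax on sellers shifts supply to S = -197.25 + 4.5(P − 13) = -255.75 + 4.5P.
720.75 - 7.5P = -255.75 + 4.5P gives buyer price Pb = 81.375; sellers receive Ps = 81.375 − 13 = 68.375.
New quantity: Q = 720.75 − 7.5(81.375) = 110.4375.
DWL = ½ × 13 × (147 − 110.4375) = 237.65625.

Deadweight loss = 237.65625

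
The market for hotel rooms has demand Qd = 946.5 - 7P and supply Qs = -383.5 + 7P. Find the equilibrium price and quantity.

Set Qd = Qs: 946.5 - 7P = -383.5 + 7P.
1330 = 14P, so P* = 95.
Q* = 946.5 − 7(95) = 281.5.

P* = 95, Q* = 281.5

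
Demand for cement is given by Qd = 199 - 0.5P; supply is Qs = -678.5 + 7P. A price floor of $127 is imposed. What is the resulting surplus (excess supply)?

Surplus = 75

Equilibrium price would be P* = 117, so the floor at 127 binds.
At P = 127: Qd = 135.5, Qs = 210.5.
Surplus = 210.5 − 135.5 = 75.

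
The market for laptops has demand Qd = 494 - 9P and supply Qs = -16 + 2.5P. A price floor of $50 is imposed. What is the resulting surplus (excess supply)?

Surplus = 65

Equilibrium price would be P* = 1020/23, so the floor at 50 binds.
At P = 50: Qd = 44, Qs = 109.
Surplus = 109 − 44 = 65.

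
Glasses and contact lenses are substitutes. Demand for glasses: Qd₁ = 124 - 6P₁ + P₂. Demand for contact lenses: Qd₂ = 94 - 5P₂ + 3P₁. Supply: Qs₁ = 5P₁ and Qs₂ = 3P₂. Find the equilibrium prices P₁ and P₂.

Market 1: 124 - 6P₁ + P₂ = 5P₁ → 11P₁ - P₂ = 124.
Market 2: 8P₂ - 3P₁ = 94.
Eliminating P₂: 8×(1) + 1×(2) gives 85P₁ = 1086, so P₁ = 1086/85.
Back-substitute into (2): P₂ = (94 + 3×1086/85) / 8 = 1406/85.

P₁ = 1086/85, P₂ = 1406/85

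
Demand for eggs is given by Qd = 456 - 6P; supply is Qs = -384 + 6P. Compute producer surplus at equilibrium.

Equilibrium: 456 - 6P = -384 + 6P gives P* = 70, Q* = 36.
Supply starts at P = 64 (where Qs = 0).
PS = ½(70 − 64)(36) = 108.

Producer surplus = 108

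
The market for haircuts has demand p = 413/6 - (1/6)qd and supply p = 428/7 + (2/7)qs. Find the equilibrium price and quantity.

Set the two price expressions equal: 413/6 - (1/6)q = 428/7 + (2/7)q.
323/42 = (19/42)q, so q* = 17.
p* = 413/6 − (1/6)(17) = 66.

p* = 66, q* = 17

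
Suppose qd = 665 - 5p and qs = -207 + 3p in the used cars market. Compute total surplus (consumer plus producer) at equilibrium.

Total surplus = 3840

Equilibrium: 665 - 5p = -207 + 3p gives p* = 109, q* = 120.
Demand choke price: p = 133; supply starts at p = 69.
CS = ½(133 − 109)(120) = 1440; PS = ½(109 − 69)(120) = 2400.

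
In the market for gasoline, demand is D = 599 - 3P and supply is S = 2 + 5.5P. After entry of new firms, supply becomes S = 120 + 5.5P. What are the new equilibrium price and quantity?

Original equilibrium: P* = 1194/17, Q* = 6601/17.
New equilibrium: 599 - 3P = 120 + 5.5P, so 479 = 8.5P and P' = 958/17; Q' = 599 − 3(958/17) = 7309/17.

P' = 958/17, Q' = 7309/17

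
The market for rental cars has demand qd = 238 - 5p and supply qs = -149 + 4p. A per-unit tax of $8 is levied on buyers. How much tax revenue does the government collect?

Tax revenue = 376/9

Pre-tax equilibrium: p* = 43, q* = 23.
Tax on buyers shifts demand to qd = 238 − 5(p + 8) = 198 - 5p.
198 - 5p = -149 + 4p gives seller price ps = 347/9; buyers pay pb = 347/9 + 8 = 419/9.
New quantity: q = 238 − 5(419/9) = 47/9.
Revenue = 8 × 47/9 = 376/9.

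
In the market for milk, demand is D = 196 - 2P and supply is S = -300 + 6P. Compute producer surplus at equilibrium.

Equilibrium: 196 - 2P = -300 + 6P gives P* = 62, Q* = 72.
Supply starts at P = 50 (where S = 0).
PS = ½(62 − 50)(72) = 432.

Producer surplus = 432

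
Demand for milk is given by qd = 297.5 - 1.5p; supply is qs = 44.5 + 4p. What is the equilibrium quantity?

Set qd = qs: 297.5 - 1.5p = 44.5 + 4p.
253 = 5.5p, so p* = 46.
q* = 297.5 − 1.5(46) = 228.5.

q* = 228.5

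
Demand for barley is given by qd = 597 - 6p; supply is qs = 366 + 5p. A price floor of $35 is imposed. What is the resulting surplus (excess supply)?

Equilibrium price would be p* = 21, so the floor at 35 binds.
At p = 35: qd = 387, qs = 541.
Surplus = 541 − 387 = 154.

Surplus = 154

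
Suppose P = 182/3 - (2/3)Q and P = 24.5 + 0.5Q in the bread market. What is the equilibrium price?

P* = 40

Set the two price expressions equal: 182/3 - (2/3)Q = 24.5 + 0.5Q.
217/6 = (7/6)Q, so Q* = 31.
P* = 182/3 − (2/3)(31) = 40.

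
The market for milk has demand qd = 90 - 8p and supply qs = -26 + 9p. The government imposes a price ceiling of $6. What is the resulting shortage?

Shortage = 14

Equilibrium price would be p* = 116/17, so the ceiling at 6 binds.
At p = 6: qd = 90 − 8(6) = 42, qs = -26 + 9(6) = 28.
Shortage = 42 − 28 = 14.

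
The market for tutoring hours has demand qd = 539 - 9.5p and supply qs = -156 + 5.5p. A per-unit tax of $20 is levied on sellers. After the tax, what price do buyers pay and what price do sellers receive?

Buyers pay 161/3, sellers receive 101/3

Pre-tax equilibrium: p* = 139/3, q* = 593/6.
Tax on sellers shifts supply to qs = -156 + 5.5(p − 20) = -266 + 5.5p.
539 - 9.5p = -266 + 5.5p gives buyer price pb = 161/3; sellers receive ps = 161/3 − 20 = 101/3.
New quantity: q = 539 − 9.5(161/3) = 175/6.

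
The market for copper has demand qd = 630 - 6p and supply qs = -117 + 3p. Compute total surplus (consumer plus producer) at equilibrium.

Total surplus = 4356

Equilibrium: 630 - 6p = -117 + 3p gives p* = 83, q* = 132.
Demand choke price: p = 105; supply starts at p = 39.
CS = ½(105 − 83)(132) = 1452; PS = ½(83 − 39)(132) = 2904.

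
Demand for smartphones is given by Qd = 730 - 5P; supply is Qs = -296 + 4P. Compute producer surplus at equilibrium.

Producer surplus = 3200

Equilibrium: 730 - 5P = -296 + 4P gives P* = 114, Q* = 160.
Supply starts at P = 74 (where Qs = 0).
PS = ½(114 − 74)(160) = 3200.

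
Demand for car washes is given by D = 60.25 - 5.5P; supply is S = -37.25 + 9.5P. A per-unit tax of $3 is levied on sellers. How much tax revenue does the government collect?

Tax revenue = 42.15

Pre-tax equilibrium: P* = 6.5, Q* = 24.5.
Tax on sellers shifts supply to S = -37.25 + 9.5(P − 3) = -65.75 + 9.5P.
60.25 - 5.5P = -65.75 + 9.5P gives buyer price Pb = 8.4; sellers receive Ps = 8.4 − 3 = 5.4.
New quantity: Q = 60.25 − 5.5(8.4) = 14.05.
Revenue = 3 × 14.05 = 42.15.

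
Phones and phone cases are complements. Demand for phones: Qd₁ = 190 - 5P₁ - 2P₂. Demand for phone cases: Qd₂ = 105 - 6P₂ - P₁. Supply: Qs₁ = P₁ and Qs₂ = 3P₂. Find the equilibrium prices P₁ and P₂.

P₁ = 375/13, P₂ = 110/13

Market 1: 190 - 5P₁ - 2P₂ = P₁ → 6P₁ + 2P₂ = 190.
Market 2: 9P₂ + P₁ = 105.
Eliminating P₂: 9×(1) − 2×(2) gives 52P₁ = 1500, so P₁ = 375/13.
Back-substitute into (2): P₂ = (105 − 1×375/13) / 9 = 110/13.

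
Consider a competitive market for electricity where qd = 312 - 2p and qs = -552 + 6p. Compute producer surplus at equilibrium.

Equilibrium: 312 - 2p = -552 + 6p gives p* = 108, q* = 96.
Supply starts at p = 92 (where qs = 0).
PS = ½(108 − 92)(96) = 768.

Producer surplus = 768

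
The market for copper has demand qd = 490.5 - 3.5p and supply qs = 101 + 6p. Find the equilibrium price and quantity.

Set qd = qs: 490.5 - 3.5p = 101 + 6p.
389.5 = 9.5p, so p* = 41.
q* = 490.5 − 3.5(41) = 347.

p* = 41, q* = 347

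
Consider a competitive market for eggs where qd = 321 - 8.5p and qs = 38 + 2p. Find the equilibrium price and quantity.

Set qd = qs: 321 - 8.5p = 38 + 2p.
283 = 10.5p, so p* = 566/21.
q* = 321 − 8.5(566/21) = 1930/21.

p* = 566/21, q* = 1930/21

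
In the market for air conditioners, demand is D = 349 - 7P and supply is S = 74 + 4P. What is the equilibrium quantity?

Set D = S: 349 - 7P = 74 + 4P.
275 = 11P, so P* = 25.
Q* = 349 − 7(25) = 174.

Q* = 174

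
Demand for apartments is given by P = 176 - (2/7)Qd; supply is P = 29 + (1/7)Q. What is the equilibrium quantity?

Set the two price expressions equal: 176 - (2/7)Q = 29 + (1/7)Q.
147 = (3/7)Q, so Q* = 343.
P* = 176 − (2/7)(343) = 78.

Q* = 343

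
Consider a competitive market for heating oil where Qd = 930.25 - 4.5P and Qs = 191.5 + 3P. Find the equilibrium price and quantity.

P* = 98.5, Q* = 487

Set Qd = Qs: 930.25 - 4.5P = 191.5 + 3P.
738.75 = 7.5P, so P* = 98.5.
Q* = 930.25 − 4.5(98.5) = 487.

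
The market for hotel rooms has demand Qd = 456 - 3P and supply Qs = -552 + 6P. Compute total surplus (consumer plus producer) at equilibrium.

Equilibrium: 456 - 3P = -552 + 6P gives P* = 112, Q* = 120.
Demand choke price: P = 152; supply starts at P = 92.
CS = ½(152 − 112)(120) = 2400; PS = ½(112 − 92)(120) = 1200.

Total surplus = 3600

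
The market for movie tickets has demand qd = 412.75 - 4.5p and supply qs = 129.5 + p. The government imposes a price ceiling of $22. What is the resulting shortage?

Shortage = 162.25

Equilibrium price would be p* = 51.5, so the ceiling at 22 binds.
At p = 22: qd = 412.75 − 4.5(22) = 313.75, qs = 129.5 + 1(22) = 151.5.
Shortage = 313.75 − 151.5 = 162.25.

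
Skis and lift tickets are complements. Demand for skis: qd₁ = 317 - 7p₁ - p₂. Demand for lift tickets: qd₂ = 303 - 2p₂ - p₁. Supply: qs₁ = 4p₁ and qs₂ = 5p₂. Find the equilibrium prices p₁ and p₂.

p₁ = 479/19, p₂ = 754/19

Market 1: 317 - 7p₁ - p₂ = 4p₁ → 11p₁ + p₂ = 317.
Market 2: 7p₂ + p₁ = 303.
Eliminating p₂: 7×(1) − 1×(2) gives 76p₁ = 1916, so p₁ = 479/19.
Back-substitute into (2): p₂ = (303 − 1×479/19) / 7 = 754/19.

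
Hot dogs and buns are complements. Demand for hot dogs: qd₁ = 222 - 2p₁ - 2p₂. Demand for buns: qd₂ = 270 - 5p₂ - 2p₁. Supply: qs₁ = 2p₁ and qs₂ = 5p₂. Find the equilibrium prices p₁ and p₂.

Market 1: 222 - 2p₁ - 2p₂ = 2p₁ → 4p₁ + 2p₂ = 222.
Market 2: 10p₂ + 2p₁ = 270.
Eliminating p₂: 10×(1) − 2×(2) gives 36p₁ = 1680, so p₁ = 140/3.
Back-substitute into (2): p₂ = (270 − 2×140/3) / 10 = 53/3.

p₁ = 140/3, p₂ = 53/3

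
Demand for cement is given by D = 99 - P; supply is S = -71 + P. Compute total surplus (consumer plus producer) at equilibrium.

Equilibrium: 99 - P = -71 + P gives P* = 85, Q* = 14.
Demand choke price: P = 99; supply starts at P = 71.
CS = ½(99 − 85)(14) = 98; PS = ½(85 − 71)(14) = 98.

Total surplus = 196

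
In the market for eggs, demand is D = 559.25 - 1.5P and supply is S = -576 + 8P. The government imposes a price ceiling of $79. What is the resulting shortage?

Shortage = 384.75

Equilibrium price would be P* = 119.5, so the ceiling at 79 binds.
At P = 79: D = 559.25 − 1.5(79) = 440.75, S = -576 + 8(79) = 56.
Shortage = 440.75 − 56 = 384.75.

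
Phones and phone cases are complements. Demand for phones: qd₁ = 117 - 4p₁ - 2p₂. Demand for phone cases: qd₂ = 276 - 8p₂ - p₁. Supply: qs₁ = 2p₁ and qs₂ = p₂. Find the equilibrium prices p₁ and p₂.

p₁ = 501/52, p₂ = 1539/52

Market 1: 117 - 4p₁ - 2p₂ = 2p₁ → 6p₁ + 2p₂ = 117.
Market 2: 9p₂ + p₁ = 276.
Eliminating p₂: 9×(1) − 2×(2) gives 52p₁ = 501, so p₁ = 501/52.
Back-substitute into (2): p₂ = (276 − 1×501/52) / 9 = 1539/52.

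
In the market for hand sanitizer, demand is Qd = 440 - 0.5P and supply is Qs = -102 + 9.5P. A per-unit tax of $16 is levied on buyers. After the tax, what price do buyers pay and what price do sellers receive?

Pre-tax equilibrium: P* = 54.2, Q* = 412.9.
Tax on buyers shifts demand to Qd = 440 − 0.5(P + 16) = 432 - 0.5P.
432 - 0.5P = -102 + 9.5P gives seller price Ps = 53.4; buyers pay Pb = 53.4 + 16 = 69.4.
New quantity: Q = 440 − 0.5(69.4) = 405.3.

Buyers pay $69.4, sellers receive $53.4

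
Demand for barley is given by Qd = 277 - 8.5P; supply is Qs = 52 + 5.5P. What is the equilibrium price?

P* = 225/14

Set Qd = Qs: 277 - 8.5P = 52 + 5.5P.
225 = 14P, so P* = 225/14.
Q* = 277 − 8.5(225/14) = 3931/28.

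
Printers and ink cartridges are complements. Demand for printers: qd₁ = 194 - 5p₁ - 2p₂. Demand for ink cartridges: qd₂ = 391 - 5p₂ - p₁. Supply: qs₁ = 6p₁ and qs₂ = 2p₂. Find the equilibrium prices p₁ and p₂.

p₁ = 7.68, p₂ = 54.76

Market 1: 194 - 5p₁ - 2p₂ = 6p₁ → 11p₁ + 2p₂ = 194.
Market 2: 7p₂ + p₁ = 391.
Eliminating p₂: 7×(1) − 2×(2) gives 75p₁ = 576, so p₁ = 7.68.
Back-substitute into (2): p₂ = (391 − 1×7.68) / 7 = 54.76.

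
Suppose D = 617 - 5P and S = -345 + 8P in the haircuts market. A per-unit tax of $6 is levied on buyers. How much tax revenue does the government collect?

Pre-tax equilibrium: P* = 74, Q* = 247.
Tax on buyers shifts demand to D = 617 − 5(P + 6) = 587 - 5P.
587 - 5P = -345 + 8P gives seller price Ps = 932/13; buyers pay Pb = 932/13 + 6 = 1010/13.
New quantity: Q = 617 − 5(1010/13) = 2971/13.
Revenue = 6 × 2971/13 = 17826/13.

Tax revenue = 17826/13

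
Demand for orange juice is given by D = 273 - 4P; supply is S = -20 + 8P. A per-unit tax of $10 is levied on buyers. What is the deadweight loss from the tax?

Pre-tax equilibrium: P* = 293/12, Q* = 526/3.
Tax on buyers shifts demand to D = 273 − 4(P + 10) = 233 - 4P.
233 - 4P = -20 + 8P gives seller price Ps = 253/12; buyers pay Pb = 253/12 + 10 = 373/12.
New quantity: Q = 273 − 4(373/12) = 446/3.
DWL = ½ × 10 × (526/3 − 446/3) = 400/3.

Deadweight loss = 400/3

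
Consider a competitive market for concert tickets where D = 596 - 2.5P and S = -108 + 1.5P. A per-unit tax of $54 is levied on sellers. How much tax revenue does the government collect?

Tax revenue = 5690.25

Pre-tax equilibrium: P* = 176, Q* = 156.
Tax on sellers shifts supply to S = -108 + 1.5(P − 54) = -189 + 1.5P.
596 - 2.5P = -189 + 1.5P gives buyer price Pb = 196.25; sellers receive Ps = 196.25 − 54 = 142.25.
New quantity: Q = 596 − 2.5(196.25) = 105.375.
Revenue = 54 × 105.375 = 5690.25.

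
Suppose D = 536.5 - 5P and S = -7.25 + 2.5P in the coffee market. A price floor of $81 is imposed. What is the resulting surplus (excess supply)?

Equilibrium price would be P* = 72.5, so the floor at 81 binds.
At P = 81: D = 131.5, S = 195.25.
Surplus = 195.25 − 131.5 = 63.75.

Surplus = 63.75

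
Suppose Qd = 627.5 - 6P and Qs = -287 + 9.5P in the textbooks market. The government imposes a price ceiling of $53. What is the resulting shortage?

Equilibrium price would be P* = 59, so the ceiling at 53 binds.
At P = 53: Qd = 627.5 − 6(53) = 309.5, Qs = -287 + 9.5(53) = 216.5.
Shortage = 309.5 − 216.5 = 93.

Shortage = 93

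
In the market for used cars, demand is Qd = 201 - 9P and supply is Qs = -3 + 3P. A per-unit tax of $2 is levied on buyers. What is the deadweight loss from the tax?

Pre-tax equilibrium: P* = 17, Q* = 48.
Tax on buyers shifts demand to Qd = 201 − 9(P + 2) = 183 - 9P.
183 - 9P = -3 + 3P gives seller price Ps = 15.5; buyers pay Pb = 15.5 + 2 = 17.5.
New quantity: Q = 201 − 9(17.5) = 43.5.
DWL = ½ × 2 × (48 − 43.5) = 4.5.

Deadweight loss = 4.5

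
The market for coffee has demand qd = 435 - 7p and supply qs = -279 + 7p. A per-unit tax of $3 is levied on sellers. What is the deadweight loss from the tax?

Deadweight loss = 15.75

Pre-tax equilibrium: p* = 51, q* = 78.
Tax on sellers shifts supply to qs = -279 + 7(p − 3) = -300 + 7p.
435 - 7p = -300 + 7p gives buyer price pb = 52.5; sellers receive ps = 52.5 − 3 = 49.5.
New quantity: q = 435 − 7(52.5) = 67.5.
DWL = ½ × 3 × (78 − 67.5) = 15.75.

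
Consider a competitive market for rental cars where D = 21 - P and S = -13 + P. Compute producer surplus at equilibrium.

Equilibrium: 21 - P = -13 + P gives P* = 17, Q* = 4.
Supply starts at P = 13 (where S = 0).
PS = ½(17 − 13)(4) = 8.

Producer surplus = 8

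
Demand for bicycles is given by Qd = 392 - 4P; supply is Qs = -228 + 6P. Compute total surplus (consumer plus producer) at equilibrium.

Total surplus = 4320

Equilibrium: 392 - 4P = -228 + 6P gives P* = 62, Q* = 144.
Demand choke price: P = 98; supply starts at P = 38.
CS = ½(98 − 62)(144) = 2592; PS = ½(62 − 38)(144) = 1728.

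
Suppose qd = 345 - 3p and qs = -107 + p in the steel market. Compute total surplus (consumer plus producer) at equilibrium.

Equilibrium: 345 - 3p = -107 + p gives p* = 113, q* = 6.
Demand choke price: p = 115; supply starts at p = 107.
CS = ½(115 − 113)(6) = 6; PS = ½(113 − 107)(6) = 18.

Total surplus = 24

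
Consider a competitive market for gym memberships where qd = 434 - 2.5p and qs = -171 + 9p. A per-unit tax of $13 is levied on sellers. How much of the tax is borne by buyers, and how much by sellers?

Pre-tax equilibrium: p* = 1210/23, q* = 6957/23.
Tax on sellers shifts supply to qs = -171 + 9(p − 13) = -288 + 9p.
434 - 2.5p = -288 + 9p gives buyer price pb = 1444/23; sellers receive ps = 1444/23 − 13 = 1145/23.
New quantity: q = 434 − 2.5(1444/23) = 6372/23.
Buyer burden = 1444/23 − 1210/23 = 234/23; seller burden = 1210/23 − 1145/23 = 65/23.

Buyers bear 234/23, sellers bear 65/23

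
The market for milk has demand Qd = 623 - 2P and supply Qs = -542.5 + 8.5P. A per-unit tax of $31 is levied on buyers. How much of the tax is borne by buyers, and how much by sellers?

Pre-tax equilibrium: P* = 111, Q* = 401.
Tax on buyers shifts demand to Qd = 623 − 2(P + 31) = 561 - 2P.
561 - 2P = -542.5 + 8.5P gives seller price Ps = 2207/21; buyers pay Pb = 2207/21 + 31 = 2858/21.
New quantity: Q = 623 − 2(2858/21) = 7367/21.
Buyer burden = 2858/21 − 111 = 527/21; seller burden = 111 − 2207/21 = 124/21.

Buyers bear 527/21, sellers bear 124/21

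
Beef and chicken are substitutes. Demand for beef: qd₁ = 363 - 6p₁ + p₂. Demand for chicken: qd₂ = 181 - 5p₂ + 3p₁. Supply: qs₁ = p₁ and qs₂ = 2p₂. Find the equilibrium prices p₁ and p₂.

p₁ = 1361/23, p₂ = 1178/23

Market 1: 363 - 6p₁ + p₂ = p₁ → 7p₁ - p₂ = 363.
Market 2: 7p₂ - 3p₁ = 181.
Eliminating p₂: 7×(1) + 1×(2) gives 46p₁ = 2722, so p₁ = 1361/23.
Back-substitute into (2): p₂ = (181 + 3×1361/23) / 7 = 1178/23.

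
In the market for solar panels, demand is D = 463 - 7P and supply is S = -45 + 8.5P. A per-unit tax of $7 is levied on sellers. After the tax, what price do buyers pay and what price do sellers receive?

Pre-tax equilibrium: P* = 1016/31, Q* = 7241/31.
Tax on sellers shifts supply to S = -45 + 8.5(P − 7) = -104.5 + 8.5P.
463 - 7P = -104.5 + 8.5P gives buyer price Pb = 1135/31; sellers receive Ps = 1135/31 − 7 = 918/31.
New quantity: Q = 463 − 7(1135/31) = 6408/31.

Buyers pay 1135/31, sellers receive 918/31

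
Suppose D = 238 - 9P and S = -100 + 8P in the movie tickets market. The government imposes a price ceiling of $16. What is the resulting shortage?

Shortage = 66

Equilibrium price would be P* = 338/17, so the ceiling at 16 binds.
At P = 16: D = 238 − 9(16) = 94, S = -100 + 8(16) = 28.
Shortage = 94 − 28 = 66.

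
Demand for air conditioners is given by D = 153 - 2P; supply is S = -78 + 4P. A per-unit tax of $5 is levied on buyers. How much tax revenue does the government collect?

Pre-tax equilibrium: P* = 38.5, Q* = 76.
Tax on buyers shifts demand to D = 153 − 2(P + 5) = 143 - 2P.
143 - 2P = -78 + 4P gives seller price Ps = 221/6; buyers pay Pb = 221/6 + 5 = 251/6.
New quantity: Q = 153 − 2(251/6) = 208/3.
Revenue = 5 × 208/3 = 1040/3.

Tax revenue = 1040/3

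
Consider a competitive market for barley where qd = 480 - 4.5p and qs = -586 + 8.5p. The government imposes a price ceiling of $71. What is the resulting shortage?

Shortage = 143

Equilibrium price would be p* = 82, so the ceiling at 71 binds.
At p = 71: qd = 480 − 4.5(71) = 160.5, qs = -586 + 8.5(71) = 17.5.
Shortage = 160.5 − 17.5 = 143.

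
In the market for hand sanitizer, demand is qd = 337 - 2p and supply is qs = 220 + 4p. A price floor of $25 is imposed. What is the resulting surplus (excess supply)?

Surplus = 33

Equilibrium price would be p* = 19.5, so the floor at 25 binds.
At p = 25: qd = 287, qs = 320.
Surplus = 320 − 287 = 33.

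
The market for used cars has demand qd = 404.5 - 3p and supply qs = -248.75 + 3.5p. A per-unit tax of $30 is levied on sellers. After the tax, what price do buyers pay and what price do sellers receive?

Buyers pay 3033/26, sellers receive 2253/26

Pre-tax equilibrium: p* = 100.5, q* = 103.
Tax on sellers shifts supply to qs = -248.75 + 3.5(p − 30) = -353.75 + 3.5p.
404.5 - 3p = -353.75 + 3.5p gives buyer price pb = 3033/26; sellers receive ps = 3033/26 − 30 = 2253/26.
New quantity: q = 404.5 − 3(3033/26) = 709/13.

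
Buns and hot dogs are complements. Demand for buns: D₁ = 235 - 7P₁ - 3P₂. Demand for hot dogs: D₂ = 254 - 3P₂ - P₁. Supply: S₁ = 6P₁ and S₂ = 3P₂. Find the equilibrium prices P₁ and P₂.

P₁ = 8.64, P₂ = 3067/75

Market 1: 235 - 7P₁ - 3P₂ = 6P₁ → 13P₁ + 3P₂ = 235.
Market 2: 6P₂ + P₁ = 254.
Eliminating P₂: 6×(1) − 3×(2) gives 75P₁ = 648, so P₁ = 8.64.
Back-substitute into (2): P₂ = (254 − 1×8.64) / 6 = 3067/75.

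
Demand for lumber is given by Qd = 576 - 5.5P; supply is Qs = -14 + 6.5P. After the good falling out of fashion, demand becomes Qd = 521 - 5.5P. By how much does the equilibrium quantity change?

Original equilibrium: P* = 295/6, Q* = 3667/12.
New equilibrium: 521 - 5.5P = -14 + 6.5P, so 535 = 12P and P' = 535/12; Q' = 521 − 5.5(535/12) = 6619/24.
Change in quantity: 6619/24 − 3667/12 = -715/24.

ΔQ = -715/24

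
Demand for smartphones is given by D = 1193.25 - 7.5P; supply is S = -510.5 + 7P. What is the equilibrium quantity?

Q* = 312

Set D = S: 1193.25 - 7.5P = -510.5 + 7P.
1703.75 = 14.5P, so P* = 117.5.
Q* = 1193.25 − 7.5(117.5) = 312.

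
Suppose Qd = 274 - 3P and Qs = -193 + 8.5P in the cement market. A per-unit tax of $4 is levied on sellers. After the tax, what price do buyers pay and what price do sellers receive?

Pre-tax equilibrium: P* = 934/23, Q* = 3500/23.
Tax on sellers shifts supply to Qs = -193 + 8.5(P − 4) = -227 + 8.5P.
274 - 3P = -227 + 8.5P gives buyer price Pb = 1002/23; sellers receive Ps = 1002/23 − 4 = 910/23.
New quantity: Q = 274 − 3(1002/23) = 3296/23.

Buyers pay 1002/23, sellers receive 910/23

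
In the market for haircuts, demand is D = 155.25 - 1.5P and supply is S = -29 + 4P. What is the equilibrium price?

P* = 33.5

Set D = S: 155.25 - 1.5P = -29 + 4P.
184.25 = 5.5P, so P* = 33.5.
Q* = 155.25 − 1.5(33.5) = 105.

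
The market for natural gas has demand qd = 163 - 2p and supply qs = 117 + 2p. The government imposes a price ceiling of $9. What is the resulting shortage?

Equilibrium price would be p* = 11.5, so the ceiling at 9 binds.
At p = 9: qd = 163 − 2(9) = 145, qs = 117 + 2(9) = 135.
Shortage = 145 − 135 = 10.

Shortage = 10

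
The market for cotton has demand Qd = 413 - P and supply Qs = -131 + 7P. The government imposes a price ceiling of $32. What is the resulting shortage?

Shortage = 288

Equilibrium price would be P* = 68, so the ceiling at 32 binds.
At P = 32: Qd = 413 − 1(32) = 381, Qs = -131 + 7(32) = 93.
Shortage = 381 − 93 = 288.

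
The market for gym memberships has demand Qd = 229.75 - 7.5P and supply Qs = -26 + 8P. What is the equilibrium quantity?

Set Qd = Qs: 229.75 - 7.5P = -26 + 8P.
255.75 = 15.5P, so P* = 16.5.
Q* = 229.75 − 7.5(16.5) = 106.

Q* = 106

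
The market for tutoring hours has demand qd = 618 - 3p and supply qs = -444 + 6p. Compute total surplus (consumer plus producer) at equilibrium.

Total surplus = 17424

Equilibrium: 618 - 3p = -444 + 6p gives p* = 118, q* = 264.
Demand choke price: p = 206; supply starts at p = 74.
CS = ½(206 − 118)(264) = 11616; PS = ½(118 − 74)(264) = 5808.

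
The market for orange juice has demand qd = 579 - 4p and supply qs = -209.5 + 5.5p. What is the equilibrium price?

Set qd = qs: 579 - 4p = -209.5 + 5.5p.
788.5 = 9.5p, so p* = 83.
q* = 579 − 4(83) = 247.

p* = 83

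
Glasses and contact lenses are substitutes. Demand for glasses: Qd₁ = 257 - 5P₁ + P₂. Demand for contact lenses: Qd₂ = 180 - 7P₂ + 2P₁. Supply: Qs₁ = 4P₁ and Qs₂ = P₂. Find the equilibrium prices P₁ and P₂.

Market 1: 257 - 5P₁ + P₂ = 4P₁ → 9P₁ - P₂ = 257.
Market 2: 8P₂ - 2P₁ = 180.
Eliminating P₂: 8×(1) + 1×(2) gives 70P₁ = 2236, so P₁ = 1118/35.
Back-substitute into (2): P₂ = (180 + 2×1118/35) / 8 = 1067/35.

P₁ = 1118/35, P₂ = 1067/35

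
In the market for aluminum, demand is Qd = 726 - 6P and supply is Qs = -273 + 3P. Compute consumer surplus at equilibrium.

Equilibrium: 726 - 6P = -273 + 3P gives P* = 111, Q* = 60.
Demand choke price (Qd = 0): P = 121.
CS = ½(121 − 111)(60) = 300.

Consumer surplus = 300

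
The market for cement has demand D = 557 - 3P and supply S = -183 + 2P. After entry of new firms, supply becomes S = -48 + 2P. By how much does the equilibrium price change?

ΔP = -27

Original equilibrium: P* = 148, Q* = 113.
New equilibrium: 557 - 3P = -48 + 2P, so 605 = 5P and P' = 121; Q' = 557 − 3(121) = 194.
Change in price: 121 − 148 = -27.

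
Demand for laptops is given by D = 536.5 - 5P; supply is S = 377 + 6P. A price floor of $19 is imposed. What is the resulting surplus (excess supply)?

Equilibrium price would be P* = 14.5, so the floor at 19 binds.
At P = 19: D = 441.5, S = 491.
Surplus = 491 − 441.5 = 49.5.

Surplus = 49.5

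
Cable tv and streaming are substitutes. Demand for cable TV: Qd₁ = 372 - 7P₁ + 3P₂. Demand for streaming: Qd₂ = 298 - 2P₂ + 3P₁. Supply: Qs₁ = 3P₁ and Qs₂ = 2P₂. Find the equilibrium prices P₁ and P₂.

Market 1: 372 - 7P₁ + 3P₂ = 3P₁ → 10P₁ - 3P₂ = 372.
Market 2: 4P₂ - 3P₁ = 298.
Eliminating P₂: 4×(1) + 3×(2) gives 31P₁ = 2382, so P₁ = 2382/31.
Back-substitute into (2): P₂ = (298 + 3×2382/31) / 4 = 4096/31.

P₁ = 2382/31, P₂ = 4096/31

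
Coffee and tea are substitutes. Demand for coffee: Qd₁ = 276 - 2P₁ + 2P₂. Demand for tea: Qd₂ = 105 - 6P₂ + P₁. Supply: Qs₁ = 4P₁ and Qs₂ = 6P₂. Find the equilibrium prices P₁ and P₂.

P₁ = 1761/35, P₂ = 453/35

Market 1: 276 - 2P₁ + 2P₂ = 4P₁ → 6P₁ - 2P₂ = 276.
Market 2: 12P₂ - P₁ = 105.
Eliminating P₂: 12×(1) + 2×(2) gives 70P₁ = 3522, so P₁ = 1761/35.
Back-substitute into (2): P₂ = (105 + 1×1761/35) / 12 = 453/35.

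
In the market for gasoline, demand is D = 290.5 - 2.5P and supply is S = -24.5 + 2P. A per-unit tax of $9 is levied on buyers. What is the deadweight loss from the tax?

Deadweight loss = 45

Pre-tax equilibrium: P* = 70, Q* = 115.5.
Tax on buyers shifts demand to D = 290.5 − 2.5(P + 9) = 268 - 2.5P.
268 - 2.5P = -24.5 + 2P gives seller price Ps = 65; buyers pay Pb = 65 + 9 = 74.
New quantity: Q = 290.5 − 2.5(74) = 105.5.
DWL = ½ × 9 × (115.5 − 105.5) = 45.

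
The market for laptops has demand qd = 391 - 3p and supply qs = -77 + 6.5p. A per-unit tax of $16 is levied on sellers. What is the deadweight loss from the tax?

Deadweight loss = 4992/19

Pre-tax equilibrium: p* = 936/19, q* = 4621/19.
Tax on sellers shifts supply to qs = -77 + 6.5(p − 16) = -181 + 6.5p.
391 - 3p = -181 + 6.5p gives buyer price pb = 1144/19; sellers receive ps = 1144/19 − 16 = 840/19.
New quantity: q = 391 − 3(1144/19) = 3997/19.
DWL = ½ × 16 × (4621/19 − 3997/19) = 4992/19.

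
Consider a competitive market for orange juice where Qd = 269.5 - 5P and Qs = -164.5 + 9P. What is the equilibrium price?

P* = 31

Set Qd = Qs: 269.5 - 5P = -164.5 + 9P.
434 = 14P, so P* = 31.
Q* = 269.5 − 5(31) = 114.5.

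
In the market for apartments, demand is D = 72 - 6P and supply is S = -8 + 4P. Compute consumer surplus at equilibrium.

Equilibrium: 72 - 6P = -8 + 4P gives P* = 8, Q* = 24.
Demand choke price (D = 0): P = 12.
CS = ½(12 − 8)(24) = 48.

Consumer surplus = 48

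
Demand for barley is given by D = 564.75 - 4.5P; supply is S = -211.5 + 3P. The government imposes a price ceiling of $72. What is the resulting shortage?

Shortage = 236.25

Equilibrium price would be P* = 103.5, so the ceiling at 72 binds.
At P = 72: D = 564.75 − 4.5(72) = 240.75, S = -211.5 + 3(72) = 4.5.
Shortage = 240.75 − 4.5 = 236.25.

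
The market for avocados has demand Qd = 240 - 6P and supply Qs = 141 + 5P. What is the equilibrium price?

Set Qd = Qs: 240 - 6P = 141 + 5P.
99 = 11P, so P* = 9.
Q* = 240 − 6(9) = 186.

P* = 9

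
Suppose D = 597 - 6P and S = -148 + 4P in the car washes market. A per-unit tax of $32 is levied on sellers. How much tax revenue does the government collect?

Pre-tax equilibrium: P* = 74.5, Q* = 150.
Tax on sellers shifts supply to S = -148 + 4(P − 32) = -276 + 4P.
597 - 6P = -276 + 4P gives buyer price Pb = 87.3; sellers receive Ps = 87.3 − 32 = 55.3.
New quantity: Q = 597 − 6(87.3) = 73.2.
Revenue = 32 × 73.2 = 2342.4.

Tax revenue = 2342.4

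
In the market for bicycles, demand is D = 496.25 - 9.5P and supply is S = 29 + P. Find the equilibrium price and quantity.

Set D = S: 496.25 - 9.5P = 29 + P.
467.25 = 10.5P, so P* = 44.5.
Q* = 496.25 − 9.5(44.5) = 73.5.

P* = 44.5, Q* = 73.5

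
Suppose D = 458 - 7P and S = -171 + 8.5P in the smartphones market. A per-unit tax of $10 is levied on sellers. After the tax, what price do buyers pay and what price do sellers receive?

Pre-tax equilibrium: P* = 1258/31, Q* = 5392/31.
Tax on sellers shifts supply to S = -171 + 8.5(P − 10) = -256 + 8.5P.
458 - 7P = -256 + 8.5P gives buyer price Pb = 1428/31; sellers receive Ps = 1428/31 − 10 = 1118/31.
New quantity: Q = 458 − 7(1428/31) = 4202/31.

Buyers pay 1428/31, sellers receive 1118/31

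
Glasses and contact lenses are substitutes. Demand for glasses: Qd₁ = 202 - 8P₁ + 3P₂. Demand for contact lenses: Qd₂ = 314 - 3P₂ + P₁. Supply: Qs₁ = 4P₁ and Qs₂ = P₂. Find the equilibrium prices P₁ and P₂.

P₁ = 350/9, P₂ = 794/9

Market 1: 202 - 8P₁ + 3P₂ = 4P₁ → 12P₁ - 3P₂ = 202.
Market 2: 4P₂ - P₁ = 314.
Eliminating P₂: 4×(1) + 3×(2) gives 45P₁ = 1750, so P₁ = 350/9.
Back-substitute into (2): P₂ = (314 + 1×350/9) / 4 = 794/9.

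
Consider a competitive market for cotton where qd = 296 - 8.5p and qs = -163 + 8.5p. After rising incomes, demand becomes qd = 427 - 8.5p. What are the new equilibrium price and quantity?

Original equilibrium: p* = 27, q* = 66.5.
New equilibrium: 427 - 8.5p = -163 + 8.5p, so 590 = 17p and p' = 590/17; q' = 427 − 8.5(590/17) = 132.

p' = 590/17, q' = 132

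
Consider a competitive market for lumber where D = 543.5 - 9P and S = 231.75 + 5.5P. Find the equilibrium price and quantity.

P* = 21.5, Q* = 350

Set D = S: 543.5 - 9P = 231.75 + 5.5P.
311.75 = 14.5P, so P* = 21.5.
Q* = 543.5 − 9(21.5) = 350.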